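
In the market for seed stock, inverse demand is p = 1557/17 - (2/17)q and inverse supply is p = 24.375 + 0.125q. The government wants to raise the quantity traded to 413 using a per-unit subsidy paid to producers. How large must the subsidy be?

Required subsidy s = 33 per unit

At q = 413, from the demand curve buyers pay pb = 1557/17 − (2/17)·413 = 43; from the supply curve sellers need ps = 24.375 + 0.125·413 = 76.
The subsidy must fill the gap: s = ps − pb = 76 − 43 = 33.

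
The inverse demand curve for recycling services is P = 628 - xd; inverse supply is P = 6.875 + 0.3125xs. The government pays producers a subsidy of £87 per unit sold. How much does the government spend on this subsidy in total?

Government cost = 328570/7

Pre-subsidy: 628 - x = 6.875 + 0.3125x gives x* = 9938/21 and P* = 3250/21.
With the subsidy, sellers receive Ps = Pb + 87 for each unit, where Pb is the price buyers pay.
On the curves, Pb = 628 - x and Ps = 6.875 + 0.3125x; the wedge Ps − Pb = 87 gives 6.875 + 0.3125x − (628 - x) = 87, so x' = 11330/21.
Then Pb = 628 − 1·(11330/21) = 1858/21 and Ps = 6.875 + 0.3125·(11330/21) = 3685/21.
Government outlay = subsidy × quantity = 87 × 11330/21 = 328570/7.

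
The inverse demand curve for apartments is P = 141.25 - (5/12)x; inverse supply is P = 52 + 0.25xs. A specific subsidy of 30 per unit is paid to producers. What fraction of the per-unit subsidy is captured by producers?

Producer share = 0.375

Pre-subsidy: 141.25 - (5/12)x = 52 + 0.25x gives x* = 133.875 and P* = 85.46875.
With the subsidy, sellers receive Ps = Pb + 30 for each unit, where Pb is the price buyers pay.
On the curves, Pb = 141.25 - (5/12)x and Ps = 52 + 0.25x; the wedge Ps − Pb = 30 gives 52 + 0.25x − (141.25 - (5/12)x) = 30, so x' = 178.875.
Then Pb = 141.25 − (5/12)·178.875 = 66.71875 and Ps = 52 + 0.25·178.875 = 96.71875.
Buyers' price falls by P* − Pb = 85.46875 − 66.71875 = 18.75; sellers' price rises by Ps − P* = 96.71875 − 85.46875 = 11.25.
So producers capture 11.25/30 = 0.375 of each unit of subsidy.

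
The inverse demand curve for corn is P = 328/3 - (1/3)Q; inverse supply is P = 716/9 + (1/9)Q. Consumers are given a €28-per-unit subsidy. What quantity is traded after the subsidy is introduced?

Q' = 130

Pre-subsidy: 328/3 - (1/3)Q = 716/9 + (1/9)Q gives Q* = 67 and P* = 87.
With the rebate, buyers effectively pay Pb = Ps − 28, where Ps is the price sellers receive.
On the curves, Pb = 328/3 - (1/3)Q and Ps = 716/9 + (1/9)Q; the wedge Ps − Pb = 28 gives 716/9 + (1/9)Q − (328/3 - (1/3)Q) = 28, so Q' = 130.
Then Pb = 328/3 − (1/3)·130 = 66 and Ps = 716/9 + (1/9)·130 = 94.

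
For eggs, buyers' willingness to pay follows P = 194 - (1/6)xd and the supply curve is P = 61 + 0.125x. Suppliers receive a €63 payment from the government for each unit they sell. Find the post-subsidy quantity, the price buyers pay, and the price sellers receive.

Pre-subsidy: 194 - (1/6)x = 61 + 0.125x gives x* = 456 and P* = 118.
With the subsidy, sellers receive Ps = Pb + 63 for each unit, where Pb is the price buyers pay.
On the curves, Pb = 194 - (1/6)x and Ps = 61 + 0.125x; the wedge Ps − Pb = 63 gives 61 + 0.125x − (194 - (1/6)x) = 63, so x' = 672.
Then Pb = 194 − (1/6)·672 = 82 and Ps = 61 + 0.125·672 = 145.

x' = 672; buyers pay €82; sellers receive €145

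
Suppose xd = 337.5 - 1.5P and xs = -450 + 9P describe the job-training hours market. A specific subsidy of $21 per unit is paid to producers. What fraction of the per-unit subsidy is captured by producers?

Pre-subsidy: 337.5 - 1.5P = -450 + 9P gives P* = 75, x* = 225.
With the subsidy, sellers receive Ps = Pb + 21 for each unit, where Pb is the price buyers pay.
Supply in terms of Pb becomes xs = -450 + 9(Pb + 21) = -261 + 9Pb. Setting this equal to demand: 337.5 - 1.5Pb = -261 + 9Pb, so Pb = 57.
Sellers receive Ps = 57 + 21 = 78; x' = 337.5 − 1.5·57 = 252.
Buyers' price falls by P* − Pb = 75 − 57 = 18; sellers' price rises by Ps − P* = 78 − 75 = 3.
So producers capture 3/21 = 1/7 of each unit of subsidy.

Producer share = 1/7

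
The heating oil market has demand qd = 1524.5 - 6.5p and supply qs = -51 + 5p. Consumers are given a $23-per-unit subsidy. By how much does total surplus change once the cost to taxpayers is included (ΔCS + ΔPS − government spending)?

Pre-subsidy: 1524.5 - 6.5p = -51 + 5p gives p* = 137, q* = 634.
With the rebate, buyers effectively pay pb = ps − 23, where ps is the price sellers receive.
Demand in terms of ps becomes qd = 1524.5 − 6.5(ps − 23) = 1674 - 6.5ps. Setting this equal to supply: 1674 - 6.5ps = -51 + 5ps, so ps = 150.
Buyers pay pb = 150 − 23 = 127; q' = -51 + 5·150 = 699.
ΔCS = ½(634 + 699)(137 − 127) = 6665; ΔPS = ½(634 + 699)(150 − 137) = 8664.5.
Government spending = 23 × 699 = 16077.
Net change = 6665 + 8664.5 − 16077 = -747.5. The loss equals the DWL triangle ½·23·65.

Net change in total surplus = -$747.5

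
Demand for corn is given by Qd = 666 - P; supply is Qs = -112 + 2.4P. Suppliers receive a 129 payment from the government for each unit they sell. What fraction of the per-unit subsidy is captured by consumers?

Consumer share = 12/17

Pre-subsidy: 666 - P = -112 + 2.4P gives P* = 3890/17, Q* = 7432/17.
With the subsidy, sellers receive Ps = Pb + 129 for each unit, where Pb is the price buyers pay.
Supply in terms of Pb becomes Qs = -112 + 2.4(Pb + 129) = 197.6 + 2.4Pb. Setting this equal to demand: 666 - Pb = 197.6 + 2.4Pb, so Pb = 2342/17.
Sellers receive Ps = 2342/17 + 129 = 4535/17; Q' = 666 − 1·(2342/17) = 8980/17.
Buyers' price falls by P* − Pb = 3890/17 − 2342/17 = 1548/17; sellers' price rises by Ps − P* = 4535/17 − 3890/17 = 645/17.
So consumers capture (1548/17)/129 = 12/17 of each unit of subsidy.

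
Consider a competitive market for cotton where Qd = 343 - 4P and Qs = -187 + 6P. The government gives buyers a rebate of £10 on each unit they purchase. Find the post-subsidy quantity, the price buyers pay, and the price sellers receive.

Q' = 155; buyers pay £47; sellers receive £57

Pre-subsidy: 343 - 4P = -187 + 6P gives P* = 53, Q* = 131.
With the rebate, buyers effectively pay Pb = Ps − 10, where Ps is the price sellers receive.
Demand in terms of Ps becomes Qd = 343 − 4(Ps − 10) = 383 - 4Ps. Setting this equal to supply: 383 - 4Ps = -187 + 6Ps, so Ps = 57.
Buyers pay Pb = 57 − 10 = 47; Q' = -187 + 6·57 = 155.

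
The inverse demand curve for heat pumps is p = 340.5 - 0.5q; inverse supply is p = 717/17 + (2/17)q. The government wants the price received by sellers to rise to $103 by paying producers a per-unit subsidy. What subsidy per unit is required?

Required subsidy s = $21 per unit

At a seller price of 103, quantity supplied is -358.5 + 8.5·103 = 517.
Buyers absorb 517 only when they pay pb = 340.5 − 0.5·517 = 82.
s = ps − pb = 103 − 82 = 21.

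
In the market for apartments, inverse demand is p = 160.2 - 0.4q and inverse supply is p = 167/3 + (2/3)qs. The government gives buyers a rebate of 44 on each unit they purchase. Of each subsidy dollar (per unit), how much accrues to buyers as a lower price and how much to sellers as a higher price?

Buyers gain 16.5 per unit; sellers gain 27.5 per unit

Pre-subsidy: 160.2 - 0.4q = 167/3 + (2/3)q gives q* = 98 and p* = 121.
With the rebate, buyers effectively pay pb = ps − 44, where ps is the price sellers receive.
On the curves, pb = 160.2 - 0.4q and ps = 167/3 + (2/3)q; the wedge ps − pb = 44 gives 167/3 + (2/3)q − (160.2 - 0.4q) = 44, so q' = 139.25.
Then pb = 160.2 − 0.4·139.25 = 104.5 and ps = 167/3 + (2/3)·139.25 = 148.5.
Buyers' price falls by p* − pb = 121 − 104.5 = 16.5; sellers' price rises by ps − p* = 148.5 − 121 = 27.5.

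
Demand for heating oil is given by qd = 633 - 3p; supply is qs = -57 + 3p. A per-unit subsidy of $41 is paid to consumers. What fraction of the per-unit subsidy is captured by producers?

Pre-subsidy: 633 - 3p = -57 + 3p gives p* = 115, q* = 288.
With the rebate, buyers effectively pay pb = ps − 41, where ps is the price sellers receive.
Demand in terms of ps becomes qd = 633 − 3(ps − 41) = 756 - 3ps. Setting this equal to supply: 756 - 3ps = -57 + 3ps, so ps = 135.5.
Buyers pay pb = 135.5 − 41 = 94.5; q' = -57 + 3·135.5 = 349.5.
Buyers' price falls by p* − pb = 115 − 94.5 = 20.5; sellers' price rises by ps − p* = 135.5 − 115 = 20.5.
So producers capture 20.5/41 = 0.5 of each unit of subsidy.

Producer share = 0.5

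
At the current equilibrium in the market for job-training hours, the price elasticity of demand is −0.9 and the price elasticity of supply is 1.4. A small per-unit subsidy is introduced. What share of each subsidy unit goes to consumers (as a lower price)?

Consumer share = 14/23

For a small subsidy around the equilibrium, the benefit split depends on the relative slopes, which at a point are proportional to the elasticities.
Buyer share = εs/(εs + |εd|) = 1.4/(1.4 + 0.9) = 14/23; seller share = |εd|/(εs + |εd|) = 9/23.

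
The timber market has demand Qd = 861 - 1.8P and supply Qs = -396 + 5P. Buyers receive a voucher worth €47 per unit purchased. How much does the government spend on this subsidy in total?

Government cost = 471786/17

Pre-subsidy: 861 - 1.8P = -396 + 5P gives P* = 6285/34, Q* = 17961/34.
With the rebate, buyers effectively pay Pb = Ps − 47, where Ps is the price sellers receive.
Demand in terms of Ps becomes Qd = 861 − 1.8(Ps − 47) = 945.6 - 1.8Ps. Setting this equal to supply: 945.6 - 1.8Ps = -396 + 5Ps, so Ps = 3354/17.
Buyers pay Pb = 3354/17 − 47 = 2555/17; Q' = -396 + 5·(3354/17) = 10038/17.
Government outlay = subsidy × quantity = 47 × 10038/17 = 471786/17.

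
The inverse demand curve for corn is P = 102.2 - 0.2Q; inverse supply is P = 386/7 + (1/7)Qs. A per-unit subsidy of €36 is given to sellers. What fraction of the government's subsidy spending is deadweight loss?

Pre-subsidy: 102.2 - 0.2Q = 386/7 + (1/7)Q gives Q* = 137.25 and P* = 74.75.
With the subsidy, sellers receive Ps = Pb + 36 for each unit, where Pb is the price buyers pay.
On the curves, Pb = 102.2 - 0.2Q and Ps = 386/7 + (1/7)Q; the wedge Ps − Pb = 36 gives 386/7 + (1/7)Q − (102.2 - 0.2Q) = 36, so Q' = 242.25.
Then Pb = 102.2 − 0.2·242.25 = 53.75 and Ps = 386/7 + (1/7)·242.25 = 89.75.
ΔCS = ½(137.25 + 242.25)(74.75 − 53.75) = 3984.75; ΔPS = ½(137.25 + 242.25)(89.75 − 74.75) = 2846.25.
Government spending = 36 × 242.25 = 8721.
DWL = ½ × 36 × (242.25 − 137.25) = 1890; fraction = 1890 / 8721 = 70/323.

DWL / government spending = 70/323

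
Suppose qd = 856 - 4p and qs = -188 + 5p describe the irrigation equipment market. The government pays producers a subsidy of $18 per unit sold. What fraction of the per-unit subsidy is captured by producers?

Producer share = 4/9

Pre-subsidy: 856 - 4p = -188 + 5p gives p* = 116, q* = 392.
With the subsidy, sellers receive ps = pb + 18 for each unit, where pb is the price buyers pay.
Supply in terms of pb becomes qs = -188 + 5(pb + 18) = -98 + 5pb. Setting this equal to demand: 856 - 4pb = -98 + 5pb, so pb = 106.
Sellers receive ps = 106 + 18 = 124; q' = 856 − 4·106 = 432.
Buyers' price falls by p* − pb = 116 − 106 = 10; sellers' price rises by ps − p* = 124 − 116 = 8.
So producers capture 8/18 = 4/9 of each unit of subsidy.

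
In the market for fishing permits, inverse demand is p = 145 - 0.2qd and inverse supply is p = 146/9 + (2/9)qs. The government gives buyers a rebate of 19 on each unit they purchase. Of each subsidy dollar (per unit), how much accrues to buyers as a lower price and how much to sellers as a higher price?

Pre-subsidy: 145 - 0.2q = 146/9 + (2/9)q gives q* = 305 and p* = 84.
With the rebate, buyers effectively pay pb = ps − 19, where ps is the price sellers receive.
On the curves, pb = 145 - 0.2q and ps = 146/9 + (2/9)q; the wedge ps − pb = 19 gives 146/9 + (2/9)q − (145 - 0.2q) = 19, so q' = 350.
Then pb = 145 − 0.2·350 = 75 and ps = 146/9 + (2/9)·350 = 94.
Buyers' price falls by p* − pb = 84 − 75 = 9; sellers' price rises by ps − p* = 94 − 84 = 10.

Buyers gain 9 per unit; sellers gain 10 per unit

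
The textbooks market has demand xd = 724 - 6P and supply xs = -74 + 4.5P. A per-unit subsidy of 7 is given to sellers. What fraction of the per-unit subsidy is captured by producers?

Producer share = 4/7

Pre-subsidy: 724 - 6P = -74 + 4.5P gives P* = 76, x* = 268.
With the subsidy, sellers receive Ps = Pb + 7 for each unit, where Pb is the price buyers pay.
Supply in terms of Pb becomes xs = -74 + 4.5(Pb + 7) = -42.5 + 4.5Pb. Setting this equal to demand: 724 - 6Pb = -42.5 + 4.5Pb, so Pb = 73.
Sellers receive Ps = 73 + 7 = 80; x' = 724 − 6·73 = 286.
Buyers' price falls by P* − Pb = 76 − 73 = 3; sellers' price rises by Ps − P* = 80 − 76 = 4.
So producers capture 4/7 = 4/7 of each unit of subsidy.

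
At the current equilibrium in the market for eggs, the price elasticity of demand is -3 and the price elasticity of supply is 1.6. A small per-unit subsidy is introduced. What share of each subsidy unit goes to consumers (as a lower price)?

For a small subsidy around the equilibrium, the benefit split depends on the relative slopes, which at a point are proportional to the elasticities.
Buyer share = εs/(εs + |εd|) = 1.6/(1.6 + 3) = 8/23; seller share = |εd|/(εs + |εd|) = 15/23.

Consumer share = 8/23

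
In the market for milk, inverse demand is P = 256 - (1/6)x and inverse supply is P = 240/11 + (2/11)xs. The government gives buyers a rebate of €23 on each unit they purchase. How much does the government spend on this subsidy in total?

Pre-subsidy: 256 - (1/6)x = 240/11 + (2/11)x gives x* = 672 and P* = 144.
With the rebate, buyers effectively pay Pb = Ps − 23, where Ps is the price sellers receive.
On the curves, Pb = 256 - (1/6)x and Ps = 240/11 + (2/11)x; the wedge Ps − Pb = 23 gives 240/11 + (2/11)x − (256 - (1/6)x) = 23, so x' = 738.
Then Pb = 256 − (1/6)·738 = 133 and Ps = 240/11 + (2/11)·738 = 156.
Government outlay = subsidy × quantity = 23 × 738 = 16974.

Government cost = €16974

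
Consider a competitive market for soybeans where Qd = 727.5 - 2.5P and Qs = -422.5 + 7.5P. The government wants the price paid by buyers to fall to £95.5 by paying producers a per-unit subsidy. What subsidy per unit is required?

Required subsidy s = £26 per unit

At a buyer price of 95.5, quantity demanded is 727.5 − 2.5·95.5 = 488.75.
Sellers supply 488.75 only when they receive Ps with -422.5 + 7.5·Ps = 488.75, i.e. Ps = 121.5.
s = Ps − Pb = 121.5 − 95.5 = 26.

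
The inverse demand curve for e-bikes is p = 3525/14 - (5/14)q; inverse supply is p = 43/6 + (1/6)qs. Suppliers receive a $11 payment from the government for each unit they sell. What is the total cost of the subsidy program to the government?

Government cost = $5368

Pre-subsidy: 3525/14 - (5/14)q = 43/6 + (1/6)q gives q* = 467 and p* = 85.
With the subsidy, sellers receive ps = pb + 11 for each unit, where pb is the price buyers pay.
On the curves, pb = 3525/14 - (5/14)q and ps = 43/6 + (1/6)q; the wedge ps − pb = 11 gives 43/6 + (1/6)q − (3525/14 - (5/14)q) = 11, so q' = 488.
Then pb = 3525/14 − (5/14)·488 = 77.5 and ps = 43/6 + (1/6)·488 = 88.5.
Government outlay = subsidy × quantity = 11 × 488 = 5368.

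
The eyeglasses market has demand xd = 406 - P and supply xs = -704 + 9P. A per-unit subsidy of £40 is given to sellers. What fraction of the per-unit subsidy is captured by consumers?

Consumer share = 0.9

Pre-subsidy: 406 - P = -704 + 9P gives P* = 111, x* = 295.
With the subsidy, sellers receive Ps = Pb + 40 for each unit, where Pb is the price buyers pay.
Supply in terms of Pb becomes xs = -704 + 9(Pb + 40) = -344 + 9Pb. Setting this equal to demand: 406 - Pb = -344 + 9Pb, so Pb = 75.
Sellers receive Ps = 75 + 40 = 115; x' = 406 − 1·75 = 331.
Buyers' price falls by P* − Pb = 111 − 75 = 36; sellers' price rises by Ps − P* = 115 − 111 = 4.
So consumers capture 36/40 = 0.9 of each unit of subsidy.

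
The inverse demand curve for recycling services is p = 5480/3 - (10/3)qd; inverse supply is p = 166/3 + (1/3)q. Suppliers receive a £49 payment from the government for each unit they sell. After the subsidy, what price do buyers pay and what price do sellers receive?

Pre-subsidy: 5480/3 - (10/3)q = 166/3 + (1/3)q gives q* = 5314/11 and p* = 2380/11.
With the subsidy, sellers receive ps = pb + 49 for each unit, where pb is the price buyers pay.
On the curves, pb = 5480/3 - (10/3)q and ps = 166/3 + (1/3)q; the wedge ps − pb = 49 gives 166/3 + (1/3)q − (5480/3 - (10/3)q) = 49, so q' = 5461/11.
Then pb = 5480/3 − (10/3)·(5461/11) = 1890/11 and ps = 166/3 + (1/3)·(5461/11) = 2429/11.

Buyers pay 1890/11; sellers receive 2429/11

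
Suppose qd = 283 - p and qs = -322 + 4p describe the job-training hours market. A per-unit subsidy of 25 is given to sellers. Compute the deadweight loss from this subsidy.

Pre-subsidy: 283 - p = -322 + 4p gives p* = 121, q* = 162.
With the subsidy, sellers receive ps = pb + 25 for each unit, where pb is the price buyers pay.
Supply in terms of pb becomes qs = -322 + 4(pb + 25) = -222 + 4pb. Setting this equal to demand: 283 - pb = -222 + 4pb, so pb = 101.
Sellers receive ps = 101 + 25 = 126; q' = 283 − 1·101 = 182.
The subsidy expands output by 182 − 162 = 20 past the efficient level; on those units the gap between marginal cost and willingness to pay runs from 0 up to 25.
DWL = ½ × 25 × 20 = 250.

Deadweight loss = 250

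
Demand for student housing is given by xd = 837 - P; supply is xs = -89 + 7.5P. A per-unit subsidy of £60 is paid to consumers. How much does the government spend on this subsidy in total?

Pre-subsidy: 837 - P = -89 + 7.5P gives P* = 1852/17, x* = 12377/17.
With the rebate, buyers effectively pay Pb = Ps − 60, where Ps is the price sellers receive.
Demand in terms of Ps becomes xd = 837 − 1(Ps − 60) = 897 - Ps. Setting this equal to supply: 897 - Ps = -89 + 7.5Ps, so Ps = 116.
Buyers pay Pb = 116 − 60 = 56; x' = -89 + 7.5·116 = 781.
Government outlay = subsidy × quantity = 60 × 781 = 46860.

Government cost = £46860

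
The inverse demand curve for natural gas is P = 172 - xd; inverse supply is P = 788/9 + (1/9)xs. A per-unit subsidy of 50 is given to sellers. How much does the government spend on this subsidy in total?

Government cost = 6050

Pre-subsidy: 172 - x = 788/9 + (1/9)x gives x* = 76 and P* = 96.
With the subsidy, sellers receive Ps = Pb + 50 for each unit, where Pb is the price buyers pay.
On the curves, Pb = 172 - x and Ps = 788/9 + (1/9)x; the wedge Ps − Pb = 50 gives 788/9 + (1/9)x − (172 - x) = 50, so x' = 121.
Then Pb = 172 − 1·121 = 51 and Ps = 788/9 + (1/9)·121 = 101.
Government outlay = subsidy × quantity = 50 × 121 = 6050.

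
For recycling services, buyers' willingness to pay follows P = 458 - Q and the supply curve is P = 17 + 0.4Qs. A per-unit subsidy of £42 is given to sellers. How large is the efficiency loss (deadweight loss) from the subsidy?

Pre-subsidy: 458 - Q = 17 + 0.4Q gives Q* = 315 and P* = 143.
With the subsidy, sellers receive Ps = Pb + 42 for each unit, where Pb is the price buyers pay.
On the curves, Pb = 458 - Q and Ps = 17 + 0.4Q; the wedge Ps − Pb = 42 gives 17 + 0.4Q − (458 - Q) = 42, so Q' = 345.
Then Pb = 458 − 1·345 = 113 and Ps = 17 + 0.4·345 = 155.
The subsidy expands output by 345 − 315 = 30 past the efficient level; on those units the gap between marginal cost and willingness to pay runs from 0 up to 42.
DWL = ½ × 42 × 30 = 630.

Deadweight loss = £630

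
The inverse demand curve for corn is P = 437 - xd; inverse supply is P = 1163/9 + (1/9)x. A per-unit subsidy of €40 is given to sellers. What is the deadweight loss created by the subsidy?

Pre-subsidy: 437 - x = 1163/9 + (1/9)x gives x* = 277 and P* = 160.
With the subsidy, sellers receive Ps = Pb + 40 for each unit, where Pb is the price buyers pay.
On the curves, Pb = 437 - x and Ps = 1163/9 + (1/9)x; the wedge Ps − Pb = 40 gives 1163/9 + (1/9)x − (437 - x) = 40, so x' = 313.
Then Pb = 437 − 1·313 = 124 and Ps = 1163/9 + (1/9)·313 = 164.
The subsidy expands output by 313 − 277 = 36 past the efficient level; on those units the gap between marginal cost and willingness to pay runs from 0 up to 40.
DWL = ½ × 40 × 36 = 720.

Deadweight loss = €720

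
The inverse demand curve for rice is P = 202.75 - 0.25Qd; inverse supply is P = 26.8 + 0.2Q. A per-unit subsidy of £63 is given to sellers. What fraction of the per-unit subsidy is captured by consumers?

Consumer share = 5/9

Pre-subsidy: 202.75 - 0.25Q = 26.8 + 0.2Q gives Q* = 391 and P* = 105.
With the subsidy, sellers receive Ps = Pb + 63 for each unit, where Pb is the price buyers pay.
On the curves, Pb = 202.75 - 0.25Q and Ps = 26.8 + 0.2Q; the wedge Ps − Pb = 63 gives 26.8 + 0.2Q − (202.75 - 0.25Q) = 63, so Q' = 531.
Then Pb = 202.75 − 0.25·531 = 70 and Ps = 26.8 + 0.2·531 = 133.
Buyers' price falls by P* − Pb = 105 − 70 = 35; sellers' price rises by Ps − P* = 133 − 105 = 28.
So consumers capture 35/63 = 5/9 of each unit of subsidy.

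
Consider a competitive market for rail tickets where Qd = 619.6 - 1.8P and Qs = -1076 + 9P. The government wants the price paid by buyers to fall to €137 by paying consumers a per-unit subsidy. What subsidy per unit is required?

Required subsidy s = €24 per unit

At a buyer price of 137, quantity demanded is 619.6 − 1.8·137 = 373.
Sellers supply 373 only when they receive Ps with -1076 + 9·Ps = 373, i.e. Ps = 161.
s = Ps − Pb = 161 − 137 = 24.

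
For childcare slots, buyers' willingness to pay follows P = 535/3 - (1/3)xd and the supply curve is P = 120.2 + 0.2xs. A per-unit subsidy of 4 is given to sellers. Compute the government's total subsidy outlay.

Pre-subsidy: 535/3 - (1/3)x = 120.2 + 0.2x gives x* = 109 and P* = 142.
With the subsidy, sellers receive Ps = Pb + 4 for each unit, where Pb is the price buyers pay.
On the curves, Pb = 535/3 - (1/3)x and Ps = 120.2 + 0.2x; the wedge Ps − Pb = 4 gives 120.2 + 0.2x − (535/3 - (1/3)x) = 4, so x' = 116.5.
Then Pb = 535/3 − (1/3)·116.5 = 139.5 and Ps = 120.2 + 0.2·116.5 = 143.5.
Government outlay = subsidy × quantity = 4 × 116.5 = 466.

Government cost = 466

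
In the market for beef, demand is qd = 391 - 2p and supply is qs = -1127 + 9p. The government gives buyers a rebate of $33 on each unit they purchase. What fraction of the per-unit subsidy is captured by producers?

Pre-subsidy: 391 - 2p = -1127 + 9p gives p* = 138, q* = 115.
With the rebate, buyers effectively pay pb = ps − 33, where ps is the price sellers receive.
Demand in terms of ps becomes qd = 391 − 2(ps − 33) = 457 - 2ps. Setting this equal to supply: 457 - 2ps = -1127 + 9ps, so ps = 144.
Buyers pay pb = 144 − 33 = 111; q' = -1127 + 9·144 = 169.
Buyers' price falls by p* − pb = 138 − 111 = 27; sellers' price rises by ps − p* = 144 − 138 = 6.
So producers capture 6/33 = 2/11 of each unit of subsidy.

Producer share = 2/11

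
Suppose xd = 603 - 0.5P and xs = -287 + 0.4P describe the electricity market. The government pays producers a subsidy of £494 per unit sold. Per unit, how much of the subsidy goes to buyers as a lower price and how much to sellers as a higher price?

Buyers gain 1976/9 per unit; sellers gain 2470/9 per unit

Pre-subsidy: 603 - 0.5P = -287 + 0.4P gives P* = 8900/9, x* = 977/9.
With the subsidy, sellers receive Ps = Pb + 494 for each unit, where Pb is the price buyers pay.
Supply in terms of Pb becomes xs = -287 + 0.4(Pb + 494) = -89.4 + 0.4Pb. Setting this equal to demand: 603 - 0.5Pb = -89.4 + 0.4Pb, so Pb = 2308/3.
Sellers receive Ps = 2308/3 + 494 = 3790/3; x' = 603 − 0.5·(2308/3) = 655/3.
Buyers' price falls by P* − Pb = 8900/9 − 2308/3 = 1976/9; sellers' price rises by Ps − P* = 3790/3 − 8900/9 = 2470/9.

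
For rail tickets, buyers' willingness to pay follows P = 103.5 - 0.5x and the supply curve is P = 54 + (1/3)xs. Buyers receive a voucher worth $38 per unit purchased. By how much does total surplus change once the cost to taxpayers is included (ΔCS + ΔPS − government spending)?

Net change in total surplus = -$866.4

Pre-subsidy: 103.5 - 0.5x = 54 + (1/3)x gives x* = 59.4 and P* = 73.8.
With the rebate, buyers effectively pay Pb = Ps − 38, where Ps is the price sellers receive.
On the curves, Pb = 103.5 - 0.5x and Ps = 54 + (1/3)x; the wedge Ps − Pb = 38 gives 54 + (1/3)x − (103.5 - 0.5x) = 38, so x' = 105.
Then Pb = 103.5 − 0.5·105 = 51 and Ps = 54 + (1/3)·105 = 89.
ΔCS = ½(59.4 + 105)(73.8 − 51) = 1874.16; ΔPS = ½(59.4 + 105)(89 − 73.8) = 1249.44.
Government spending = 38 × 105 = 3990.
Net change = 1874.16 + 1249.44 − 3990 = -866.4. The loss equals the DWL triangle ½·38·45.6.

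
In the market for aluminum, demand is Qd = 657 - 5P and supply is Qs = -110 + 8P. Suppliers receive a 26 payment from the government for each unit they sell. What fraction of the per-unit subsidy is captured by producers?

Producer share = 5/13

Pre-subsidy: 657 - 5P = -110 + 8P gives P* = 59, Q* = 362.
With the subsidy, sellers receive Ps = Pb + 26 for each unit, where Pb is the price buyers pay.
Supply in terms of Pb becomes Qs = -110 + 8(Pb + 26) = 98 + 8Pb. Setting this equal to demand: 657 - 5Pb = 98 + 8Pb, so Pb = 43.
Sellers receive Ps = 43 + 26 = 69; Q' = 657 − 5·43 = 442.
Buyers' price falls by P* − Pb = 59 − 43 = 16; sellers' price rises by Ps − P* = 69 − 59 = 10.
So producers capture 10/26 = 5/13 of each unit of subsidy.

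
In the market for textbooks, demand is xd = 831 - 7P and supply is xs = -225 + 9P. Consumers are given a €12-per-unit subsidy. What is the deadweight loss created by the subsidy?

Pre-subsidy: 831 - 7P = -225 + 9P gives P* = 66, x* = 369.
With the rebate, buyers effectively pay Pb = Ps − 12, where Ps is the price sellers receive.
Demand in terms of Ps becomes xd = 831 − 7(Ps − 12) = 915 - 7Ps. Setting this equal to supply: 915 - 7Ps = -225 + 9Ps, so Ps = 71.25.
Buyers pay Pb = 71.25 − 12 = 59.25; x' = -225 + 9·71.25 = 416.25.
The subsidy expands output by 416.25 − 369 = 47.25 past the efficient level; on those units the gap between marginal cost and willingness to pay runs from 0 up to 12.
DWL = ½ × 12 × 47.25 = 283.5.

Deadweight loss = €283.5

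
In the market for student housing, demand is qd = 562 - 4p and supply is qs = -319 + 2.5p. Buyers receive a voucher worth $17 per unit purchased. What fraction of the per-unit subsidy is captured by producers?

Pre-subsidy: 562 - 4p = -319 + 2.5p gives p* = 1762/13, q* = 258/13.
With the rebate, buyers effectively pay pb = ps − 17, where ps is the price sellers receive.
Demand in terms of ps becomes qd = 562 − 4(ps − 17) = 630 - 4ps. Setting this equal to supply: 630 - 4ps = -319 + 2.5ps, so ps = 146.
Buyers pay pb = 146 − 17 = 129; q' = -319 + 2.5·146 = 46.
Buyers' price falls by p* − pb = 1762/13 − 129 = 85/13; sellers' price rises by ps − p* = 146 − 1762/13 = 136/13.
So producers capture (136/13)/17 = 8/13 of each unit of subsidy.

Producer share = 8/13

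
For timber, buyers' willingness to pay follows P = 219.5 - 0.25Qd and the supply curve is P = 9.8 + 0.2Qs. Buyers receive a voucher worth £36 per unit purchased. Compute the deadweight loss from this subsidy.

Deadweight loss = £1440

Pre-subsidy: 219.5 - 0.25Q = 9.8 + 0.2Q gives Q* = 466 and P* = 103.
With the rebate, buyers effectively pay Pb = Ps − 36, where Ps is the price sellers receive.
On the curves, Pb = 219.5 - 0.25Q and Ps = 9.8 + 0.2Q; the wedge Ps − Pb = 36 gives 9.8 + 0.2Q − (219.5 - 0.25Q) = 36, so Q' = 546.
Then Pb = 219.5 − 0.25·546 = 83 and Ps = 9.8 + 0.2·546 = 119.
The subsidy expands output by 546 − 466 = 80 past the efficient level; on those units the gap between marginal cost and willingness to pay runs from 0 up to 36.
DWL = ½ × 36 × 80 = 1440.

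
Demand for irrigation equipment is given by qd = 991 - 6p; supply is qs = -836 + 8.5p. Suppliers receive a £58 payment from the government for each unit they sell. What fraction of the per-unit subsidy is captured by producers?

Producer share = 12/29

Pre-subsidy: 991 - 6p = -836 + 8.5p gives p* = 126, q* = 235.
With the subsidy, sellers receive ps = pb + 58 for each unit, where pb is the price buyers pay.
Supply in terms of pb becomes qs = -836 + 8.5(pb + 58) = -343 + 8.5pb. Setting this equal to demand: 991 - 6pb = -343 + 8.5pb, so pb = 92.
Sellers receive ps = 92 + 58 = 150; q' = 991 − 6·92 = 439.
Buyers' price falls by p* − pb = 126 − 92 = 34; sellers' price rises by ps − p* = 150 − 126 = 24.
So producers capture 24/58 = 12/29 of each unit of subsidy.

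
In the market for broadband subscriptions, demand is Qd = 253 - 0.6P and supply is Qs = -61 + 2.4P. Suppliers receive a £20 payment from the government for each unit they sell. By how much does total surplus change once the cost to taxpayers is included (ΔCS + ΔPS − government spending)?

Net change in total surplus = -£96

Pre-subsidy: 253 - 0.6P = -61 + 2.4P gives P* = 314/3, Q* = 190.2.
With the subsidy, sellers receive Ps = Pb + 20 for each unit, where Pb is the price buyers pay.
Supply in terms of Pb becomes Qs = -61 + 2.4(Pb + 20) = -13 + 2.4Pb. Setting this equal to demand: 253 - 0.6Pb = -13 + 2.4Pb, so Pb = 266/3.
Sellers receive Ps = 266/3 + 20 = 326/3; Q' = 253 − 0.6·(266/3) = 199.8.
ΔCS = ½(190.2 + 199.8)(314/3 − 266/3) = 3120; ΔPS = ½(190.2 + 199.8)(326/3 − 314/3) = 780.
Government spending = 20 × 199.8 = 3996.
Net change = 3120 + 780 − 3996 = -96. The loss equals the DWL triangle ½·20·9.6.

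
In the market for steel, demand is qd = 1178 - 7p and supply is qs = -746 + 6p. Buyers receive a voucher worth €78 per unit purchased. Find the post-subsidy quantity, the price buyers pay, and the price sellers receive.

Pre-subsidy: 1178 - 7p = -746 + 6p gives p* = 148, q* = 142.
With the rebate, buyers effectively pay pb = ps − 78, where ps is the price sellers receive.
Demand in terms of ps becomes qd = 1178 − 7(ps − 78) = 1724 - 7ps. Setting this equal to supply: 1724 - 7ps = -746 + 6ps, so ps = 190.
Buyers pay pb = 190 − 78 = 112; q' = -746 + 6·190 = 394.

q' = 394; buyers pay €112; sellers receive €190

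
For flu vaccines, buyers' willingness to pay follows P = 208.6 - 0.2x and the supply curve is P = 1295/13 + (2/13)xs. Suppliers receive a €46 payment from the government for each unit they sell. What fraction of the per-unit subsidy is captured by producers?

Pre-subsidy: 208.6 - 0.2x = 1295/13 + (2/13)x gives x* = 308 and P* = 147.
With the subsidy, sellers receive Ps = Pb + 46 for each unit, where Pb is the price buyers pay.
On the curves, Pb = 208.6 - 0.2x and Ps = 1295/13 + (2/13)x; the wedge Ps − Pb = 46 gives 1295/13 + (2/13)x − (208.6 - 0.2x) = 46, so x' = 438.
Then Pb = 208.6 − 0.2·438 = 121 and Ps = 1295/13 + (2/13)·438 = 167.
Buyers' price falls by P* − Pb = 147 − 121 = 26; sellers' price rises by Ps − P* = 167 − 147 = 20.
So producers capture 20/46 = 10/23 of each unit of subsidy.

Producer share = 10/23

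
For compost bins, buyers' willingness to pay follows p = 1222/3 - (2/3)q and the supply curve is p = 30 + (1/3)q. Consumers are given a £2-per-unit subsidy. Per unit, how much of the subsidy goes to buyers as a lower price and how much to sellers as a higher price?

Buyers gain 4/3 per unit; sellers gain 2/3 per unit

Pre-subsidy: 1222/3 - (2/3)q = 30 + (1/3)q gives q* = 1132/3 and p* = 1402/9.
With the rebate, buyers effectively pay pb = ps − 2, where ps is the price sellers receive.
On the curves, pb = 1222/3 - (2/3)q and ps = 30 + (1/3)q; the wedge ps − pb = 2 gives 30 + (1/3)q − (1222/3 - (2/3)q) = 2, so q' = 1138/3.
Then pb = 1222/3 − (2/3)·(1138/3) = 1390/9 and ps = 30 + (1/3)·(1138/3) = 1408/9.
Buyers' price falls by p* − pb = 1402/9 − 1390/9 = 4/3; sellers' price rises by ps − p* = 1408/9 − 1402/9 = 2/3.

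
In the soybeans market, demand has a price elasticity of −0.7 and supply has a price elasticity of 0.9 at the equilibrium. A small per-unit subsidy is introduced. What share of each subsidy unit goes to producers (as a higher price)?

For a small subsidy around the equilibrium, the benefit split depends on the relative slopes, which at a point are proportional to the elasticities.
Buyer share = εs/(εs + |εd|) = 0.9/(0.9 + 0.7) = 0.5625; seller share = |εd|/(εs + |εd|) = 0.4375.
So producers capture 0.4375 of the subsidy.

Producer share = 0.4375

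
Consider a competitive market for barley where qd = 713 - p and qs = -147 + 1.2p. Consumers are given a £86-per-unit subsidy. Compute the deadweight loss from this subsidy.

Deadweight loss = 22188/11

Pre-subsidy: 713 - p = -147 + 1.2p gives p* = 4300/11, q* = 3543/11.
With the rebate, buyers effectively pay pb = ps − 86, where ps is the price sellers receive.
Demand in terms of ps becomes qd = 713 − 1(ps − 86) = 799 - ps. Setting this equal to supply: 799 - ps = -147 + 1.2ps, so ps = 430.
Buyers pay pb = 430 − 86 = 344; q' = -147 + 1.2·430 = 369.
The subsidy expands output by 369 − 3543/11 = 516/11 past the efficient level; on those units the gap between marginal cost and willingness to pay runs from 0 up to 86.
DWL = ½ × 86 × 516/11 = 22188/11.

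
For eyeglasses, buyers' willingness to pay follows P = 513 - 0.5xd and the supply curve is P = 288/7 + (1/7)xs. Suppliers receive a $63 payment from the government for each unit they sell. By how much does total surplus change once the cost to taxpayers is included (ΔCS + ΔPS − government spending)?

Pre-subsidy: 513 - 0.5x = 288/7 + (1/7)x gives x* = 734 and P* = 146.
With the subsidy, sellers receive Ps = Pb + 63 for each unit, where Pb is the price buyers pay.
On the curves, Pb = 513 - 0.5x and Ps = 288/7 + (1/7)x; the wedge Ps − Pb = 63 gives 288/7 + (1/7)x − (513 - 0.5x) = 63, so x' = 832.
Then Pb = 513 − 0.5·832 = 97 and Ps = 288/7 + (1/7)·832 = 160.
ΔCS = ½(734 + 832)(146 − 97) = 38367; ΔPS = ½(734 + 832)(160 − 146) = 10962.
Government spending = 63 × 832 = 52416.
Net change = 38367 + 10962 − 52416 = -3087. The loss equals the DWL triangle ½·63·98.

Net change in total surplus = -$3087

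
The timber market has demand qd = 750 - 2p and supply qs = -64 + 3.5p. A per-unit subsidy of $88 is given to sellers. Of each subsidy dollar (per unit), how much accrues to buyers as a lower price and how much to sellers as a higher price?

Pre-subsidy: 750 - 2p = -64 + 3.5p gives p* = 148, q* = 454.
With the subsidy, sellers receive ps = pb + 88 for each unit, where pb is the price buyers pay.
Supply in terms of pb becomes qs = -64 + 3.5(pb + 88) = 244 + 3.5pb. Setting this equal to demand: 750 - 2pb = 244 + 3.5pb, so pb = 92.
Sellers receive ps = 92 + 88 = 180; q' = 750 − 2·92 = 566.
Buyers' price falls by p* − pb = 148 − 92 = 56; sellers' price rises by ps − p* = 180 − 148 = 32.

Buyers gain $56 per unit; sellers gain $32 per unit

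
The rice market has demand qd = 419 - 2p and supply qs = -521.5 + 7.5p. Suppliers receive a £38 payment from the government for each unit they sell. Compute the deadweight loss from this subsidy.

Deadweight loss = £1140

Pre-subsidy: 419 - 2p = -521.5 + 7.5p gives p* = 99, q* = 221.
With the subsidy, sellers receive ps = pb + 38 for each unit, where pb is the price buyers pay.
Supply in terms of pb becomes qs = -521.5 + 7.5(pb + 38) = -236.5 + 7.5pb. Setting this equal to demand: 419 - 2pb = -236.5 + 7.5pb, so pb = 69.
Sellers receive ps = 69 + 38 = 107; q' = 419 − 2·69 = 281.
The subsidy expands output by 281 − 221 = 60 past the efficient level; on those units the gap between marginal cost and willingness to pay runs from 0 up to 38.
DWL = ½ × 38 × 60 = 1140.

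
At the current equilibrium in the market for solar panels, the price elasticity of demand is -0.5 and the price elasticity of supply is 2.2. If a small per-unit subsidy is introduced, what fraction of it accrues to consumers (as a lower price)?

For a small subsidy around the equilibrium, the benefit split depends on the relative slopes, which at a point are proportional to the elasticities.
Buyer share = εs/(εs + |εd|) = 2.2/(2.2 + 0.5) = 22/27; seller share = |εd|/(εs + |εd|) = 5/27.

Consumer share = 22/27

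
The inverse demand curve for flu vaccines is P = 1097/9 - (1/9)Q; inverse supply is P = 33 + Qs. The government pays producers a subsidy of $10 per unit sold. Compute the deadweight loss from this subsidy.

Pre-subsidy: 1097/9 - (1/9)Q = 33 + Q gives Q* = 80 and P* = 113.
With the subsidy, sellers receive Ps = Pb + 10 for each unit, where Pb is the price buyers pay.
On the curves, Pb = 1097/9 - (1/9)Q and Ps = 33 + Q; the wedge Ps − Pb = 10 gives 33 + Q − (1097/9 - (1/9)Q) = 10, so Q' = 89.
Then Pb = 1097/9 − (1/9)·89 = 112 and Ps = 33 + 1·89 = 122.
The subsidy expands output by 89 − 80 = 9 past the efficient level; on those units the gap between marginal cost and willingness to pay runs from 0 up to 10.
DWL = ½ × 10 × 9 = 45.

Deadweight loss = $45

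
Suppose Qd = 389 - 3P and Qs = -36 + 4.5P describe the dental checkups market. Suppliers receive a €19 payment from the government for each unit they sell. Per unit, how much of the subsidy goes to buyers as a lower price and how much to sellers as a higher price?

Pre-subsidy: 389 - 3P = -36 + 4.5P gives P* = 170/3, Q* = 219.
With the subsidy, sellers receive Ps = Pb + 19 for each unit, where Pb is the price buyers pay.
Supply in terms of Pb becomes Qs = -36 + 4.5(Pb + 19) = 49.5 + 4.5Pb. Setting this equal to demand: 389 - 3Pb = 49.5 + 4.5Pb, so Pb = 679/15.
Sellers receive Ps = 679/15 + 19 = 964/15; Q' = 389 − 3·(679/15) = 253.2.
Buyers' price falls by P* − Pb = 170/3 − 679/15 = 11.4; sellers' price rises by Ps − P* = 964/15 − 170/3 = 7.6.

Buyers gain €11.4 per unit; sellers gain €7.6 per unit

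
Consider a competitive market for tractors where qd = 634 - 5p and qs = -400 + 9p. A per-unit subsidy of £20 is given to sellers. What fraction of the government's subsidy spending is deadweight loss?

Pre-subsidy: 634 - 5p = -400 + 9p gives p* = 517/7, q* = 1853/7.
With the subsidy, sellers receive ps = pb + 20 for each unit, where pb is the price buyers pay.
Supply in terms of pb becomes qs = -400 + 9(pb + 20) = -220 + 9pb. Setting this equal to demand: 634 - 5pb = -220 + 9pb, so pb = 61.
Sellers receive ps = 61 + 20 = 81; q' = 634 − 5·61 = 329.
ΔCS = ½(1853/7 + 329)(517/7 − 61) = 187020/49; ΔPS = ½(1853/7 + 329)(81 − 517/7) = 103900/49.
Government spending = 20 × 329 = 6580.
DWL = ½ × 20 × (329 − 1853/7) = 4500/7; fraction = (4500/7) / 6580 = 225/2303.

DWL / government spending = 225/2303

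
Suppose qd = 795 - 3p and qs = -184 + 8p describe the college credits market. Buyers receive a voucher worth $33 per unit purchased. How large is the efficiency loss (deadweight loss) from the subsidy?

Pre-subsidy: 795 - 3p = -184 + 8p gives p* = 89, q* = 528.
With the rebate, buyers effectively pay pb = ps − 33, where ps is the price sellers receive.
Demand in terms of ps becomes qd = 795 − 3(ps − 33) = 894 - 3ps. Setting this equal to supply: 894 - 3ps = -184 + 8ps, so ps = 98.
Buyers pay pb = 98 − 33 = 65; q' = -184 + 8·98 = 600.
The subsidy expands output by 600 − 528 = 72 past the efficient level; on those units the gap between marginal cost and willingness to pay runs from 0 up to 33.
DWL = ½ × 33 × 72 = 1188.

Deadweight loss = $1188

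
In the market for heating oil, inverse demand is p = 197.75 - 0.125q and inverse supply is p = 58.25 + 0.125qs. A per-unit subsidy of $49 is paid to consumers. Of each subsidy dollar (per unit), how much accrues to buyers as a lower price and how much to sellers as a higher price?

Buyers gain $24.5 per unit; sellers gain $24.5 per unit

Pre-subsidy: 197.75 - 0.125q = 58.25 + 0.125q gives q* = 558 and p* = 128.
With the rebate, buyers effectively pay pb = ps − 49, where ps is the price sellers receive.
On the curves, pb = 197.75 - 0.125q and ps = 58.25 + 0.125q; the wedge ps − pb = 49 gives 58.25 + 0.125q − (197.75 - 0.125q) = 49, so q' = 754.
Then pb = 197.75 − 0.125·754 = 103.5 and ps = 58.25 + 0.125·754 = 152.5.
Buyers' price falls by p* − pb = 128 − 103.5 = 24.5; sellers' price rises by ps − p* = 152.5 − 128 = 24.5.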